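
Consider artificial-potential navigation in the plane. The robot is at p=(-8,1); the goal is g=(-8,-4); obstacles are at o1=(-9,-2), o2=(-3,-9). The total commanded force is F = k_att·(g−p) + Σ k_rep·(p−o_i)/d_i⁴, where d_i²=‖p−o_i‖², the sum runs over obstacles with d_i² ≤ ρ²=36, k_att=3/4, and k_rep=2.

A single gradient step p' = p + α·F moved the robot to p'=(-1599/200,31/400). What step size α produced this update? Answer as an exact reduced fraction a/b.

F_att = 3/4·(g−p) = 3/4·(0,-5) = (0.0000,-3.7500)
o1: d²=10 ≤ ρ²=36; F_rep = 2·(1,3)/10² = (0.0200,0.0600)
o2: d²=125 > ρ²=36 → inactive
F = F_att + ΣF_rep = (0.0200,-3.6900)
Δp = p'−p = (0.0050,-0.9225); α = Δx/Fx = (1/200) / (1/50) = 1/4
check: Δy/Fy = (-369/400) / (-369/100) = 1/4 ✓

α = 1/4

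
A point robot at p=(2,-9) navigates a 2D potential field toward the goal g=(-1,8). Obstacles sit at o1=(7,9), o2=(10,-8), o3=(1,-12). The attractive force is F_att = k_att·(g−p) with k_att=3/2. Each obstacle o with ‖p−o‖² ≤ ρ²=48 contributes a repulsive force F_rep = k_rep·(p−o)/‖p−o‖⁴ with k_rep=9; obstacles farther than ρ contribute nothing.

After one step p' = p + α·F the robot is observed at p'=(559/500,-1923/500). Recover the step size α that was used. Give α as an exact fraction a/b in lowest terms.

F_att = 3/2·(g−p) = 3/2·(-3,17) = (-4.5000,25.5000)
o1: d²=349 > ρ²=48 → inactive
o2: d²=65 > ρ²=48 → inactive
o3: d²=10 ≤ ρ²=48; F_rep = 9·(1,3)/10² = (0.0900,0.2700)
F = F_att + ΣF_rep = (-4.4100,25.7700)
Δp = p'−p = (-0.8820,5.1540); α = Δx/Fx = (-441/500) / (-441/100) = 1/5
check: Δy/Fy = (2577/500) / (2577/100) = 1/5 ✓

α = 1/5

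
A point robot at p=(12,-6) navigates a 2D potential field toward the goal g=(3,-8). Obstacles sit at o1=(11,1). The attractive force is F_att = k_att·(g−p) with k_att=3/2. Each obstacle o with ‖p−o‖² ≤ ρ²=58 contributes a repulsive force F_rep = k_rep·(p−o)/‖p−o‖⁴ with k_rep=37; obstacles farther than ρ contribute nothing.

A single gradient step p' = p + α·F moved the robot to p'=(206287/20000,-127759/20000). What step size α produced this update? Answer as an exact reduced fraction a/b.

F_att = 3/2·(g−p) = 3/2·(-9,-2) = (-13.5000,-3.0000)
o1: d²=50 ≤ ρ²=58; F_rep = 37·(1,-7)/50² = (0.0148,-0.1036)
F = F_att + ΣF_rep = (-13.4852,-3.1036)
Δp = p'−p = (-1.6857,-0.3880); α = Δx/Fx = (-33713/20000) / (-33713/2500) = 1/8
check: Δy/Fy = (-7759/20000) / (-7759/2500) = 1/8 ✓

α = 1/8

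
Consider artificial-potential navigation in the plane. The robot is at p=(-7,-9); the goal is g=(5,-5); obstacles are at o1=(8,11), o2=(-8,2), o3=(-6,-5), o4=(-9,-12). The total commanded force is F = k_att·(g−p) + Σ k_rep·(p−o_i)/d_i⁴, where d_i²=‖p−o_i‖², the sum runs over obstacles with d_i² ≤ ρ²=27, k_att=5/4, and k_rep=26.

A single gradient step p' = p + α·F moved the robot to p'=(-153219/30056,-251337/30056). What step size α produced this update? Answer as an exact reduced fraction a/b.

α = 1/8

F_att = 5/4·(g−p) = 5/4·(12,4) = (15.0000,5.0000)
o1: d²=625 > ρ²=27 → inactive
o2: d²=122 > ρ²=27 → inactive
o3: d²=17 ≤ ρ²=27; F_rep = 26·(-1,-4)/17² = (-0.0900,-0.3599)
o4: d²=13 ≤ ρ²=27; F_rep = 26·(2,3)/13² = (0.3077,0.4615)
F = F_att + ΣF_rep = (15.2177,5.1017)
Δp = p'−p = (1.9022,0.6377); α = Δx/Fx = (57173/30056) / (57173/3757) = 1/8
check: Δy/Fy = (19167/30056) / (19167/3757) = 1/8 ✓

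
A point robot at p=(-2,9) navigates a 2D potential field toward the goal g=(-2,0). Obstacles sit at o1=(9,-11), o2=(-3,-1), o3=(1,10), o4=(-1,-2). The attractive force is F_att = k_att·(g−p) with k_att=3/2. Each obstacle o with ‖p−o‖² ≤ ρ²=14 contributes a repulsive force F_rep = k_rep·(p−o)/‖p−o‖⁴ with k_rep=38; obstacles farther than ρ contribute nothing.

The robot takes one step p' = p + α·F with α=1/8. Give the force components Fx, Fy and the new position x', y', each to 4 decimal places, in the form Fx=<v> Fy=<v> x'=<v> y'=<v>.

F_att = 3/2·(g−p) = 3/2·(0,-9) = (0.0000,-13.5000)
o1: d²=521 > ρ²=14 → inactive
o2: d²=101 > ρ²=14 → inactive
o3: d²=10 ≤ ρ²=14; F_rep = 38·(-3,-1)/10² = (-1.1400,-0.3800)
o4: d²=122 > ρ²=14 → inactive
F = F_att + ΣF_rep = (-1.1400,-13.8800)
p' = p + 1/8·F = (-2.1425,7.2650)

Fx=-1.1400 Fy=-13.8800 x'=-2.1425 y'=7.2650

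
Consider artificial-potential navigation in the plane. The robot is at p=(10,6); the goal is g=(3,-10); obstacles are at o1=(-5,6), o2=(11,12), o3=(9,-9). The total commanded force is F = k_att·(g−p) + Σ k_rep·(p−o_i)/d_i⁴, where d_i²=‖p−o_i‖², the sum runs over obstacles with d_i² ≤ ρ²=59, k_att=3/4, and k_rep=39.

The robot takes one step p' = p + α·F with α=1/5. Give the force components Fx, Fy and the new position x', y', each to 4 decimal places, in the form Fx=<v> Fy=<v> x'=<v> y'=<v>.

F_att = 3/4·(g−p) = 3/4·(-7,-16) = (-5.2500,-12.0000)
o1: d²=225 > ρ²=59 → inactive
o2: d²=37 ≤ ρ²=59; F_rep = 39·(-1,-6)/37² = (-0.0285,-0.1709)
o3: d²=226 > ρ²=59 → inactive
F = F_att + ΣF_rep = (-5.2785,-12.1709)
p' = p + 1/5·F = (8.9443,3.5658)

Fx=-5.2785 Fy=-12.1709 x'=8.9443 y'=3.5658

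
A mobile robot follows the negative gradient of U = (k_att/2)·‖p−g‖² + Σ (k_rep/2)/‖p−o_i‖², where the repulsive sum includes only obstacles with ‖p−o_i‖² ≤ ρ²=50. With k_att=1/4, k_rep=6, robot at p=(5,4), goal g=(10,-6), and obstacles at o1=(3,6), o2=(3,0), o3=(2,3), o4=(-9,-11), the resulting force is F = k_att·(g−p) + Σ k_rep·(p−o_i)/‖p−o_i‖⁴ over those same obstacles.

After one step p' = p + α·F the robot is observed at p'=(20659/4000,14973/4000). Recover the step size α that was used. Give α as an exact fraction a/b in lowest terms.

F_att = 1/4·(g−p) = 1/4·(5,-10) = (1.2500,-2.5000)
o1: d²=8 ≤ ρ²=50; F_rep = 6·(2,-2)/8² = (0.1875,-0.1875)
o2: d²=20 ≤ ρ²=50; F_rep = 6·(2,4)/20² = (0.0300,0.0600)
o3: d²=10 ≤ ρ²=50; F_rep = 6·(3,1)/10² = (0.1800,0.0600)
o4: d²=421 > ρ²=50 → inactive
F = F_att + ΣF_rep = (1.6475,-2.5675)
Δp = p'−p = (0.1648,-0.2567); α = Δx/Fx = (659/4000) / (659/400) = 1/10
check: Δy/Fy = (-1027/4000) / (-1027/400) = 1/10 ✓

α = 1/10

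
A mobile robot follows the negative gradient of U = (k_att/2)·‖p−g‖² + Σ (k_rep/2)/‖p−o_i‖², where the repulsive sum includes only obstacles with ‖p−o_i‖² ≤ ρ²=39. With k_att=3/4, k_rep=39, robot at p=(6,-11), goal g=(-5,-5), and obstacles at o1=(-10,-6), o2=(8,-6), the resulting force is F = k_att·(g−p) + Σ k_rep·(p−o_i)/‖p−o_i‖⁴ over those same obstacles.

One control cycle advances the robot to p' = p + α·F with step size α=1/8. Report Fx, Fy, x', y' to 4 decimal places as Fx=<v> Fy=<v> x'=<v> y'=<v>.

Fx=-8.3427 Fy=4.2681 x'=4.9572 y'=-10.4665

F_att = 3/4·(g−p) = 3/4·(-11,6) = (-8.2500,4.5000)
o1: d²=281 > ρ²=39 → inactive
o2: d²=29 ≤ ρ²=39; F_rep = 39·(-2,-5)/29² = (-0.0927,-0.2319)
F = F_att + ΣF_rep = (-8.3427,4.2681)
p' = p + 1/8·F = (4.9572,-10.4665)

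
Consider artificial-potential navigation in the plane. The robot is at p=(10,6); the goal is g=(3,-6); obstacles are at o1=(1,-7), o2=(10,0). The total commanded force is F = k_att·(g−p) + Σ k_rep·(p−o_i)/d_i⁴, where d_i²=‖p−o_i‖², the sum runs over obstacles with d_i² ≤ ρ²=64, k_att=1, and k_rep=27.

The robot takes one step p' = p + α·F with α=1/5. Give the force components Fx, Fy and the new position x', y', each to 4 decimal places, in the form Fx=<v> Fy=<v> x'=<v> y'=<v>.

F_att = 1·(g−p) = 1·(-7,-12) = (-7.0000,-12.0000)
o1: d²=250 > ρ²=64 → inactive
o2: d²=36 ≤ ρ²=64; F_rep = 27·(0,6)/36² = (0.0000,0.1250)
F = F_att + ΣF_rep = (-7.0000,-11.8750)
p' = p + 1/5·F = (8.6000,3.6250)

Fx=-7.0000 Fy=-11.8750 x'=8.6000 y'=3.6250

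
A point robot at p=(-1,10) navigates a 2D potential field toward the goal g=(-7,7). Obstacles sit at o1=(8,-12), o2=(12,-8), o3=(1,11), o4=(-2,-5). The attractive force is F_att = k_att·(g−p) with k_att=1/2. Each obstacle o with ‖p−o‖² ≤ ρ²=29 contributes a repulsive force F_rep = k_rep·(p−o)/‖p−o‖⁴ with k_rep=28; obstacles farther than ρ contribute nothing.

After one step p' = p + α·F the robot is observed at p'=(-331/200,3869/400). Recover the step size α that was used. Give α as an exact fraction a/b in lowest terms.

α = 1/8

F_att = 1/2·(g−p) = 1/2·(-6,-3) = (-3.0000,-1.5000)
o1: d²=565 > ρ²=29 → inactive
o2: d²=493 > ρ²=29 → inactive
o3: d²=5 ≤ ρ²=29; F_rep = 28·(-2,-1)/5² = (-2.2400,-1.1200)
o4: d²=226 > ρ²=29 → inactive
F = F_att + ΣF_rep = (-5.2400,-2.6200)
Δp = p'−p = (-0.6550,-0.3275); α = Δx/Fx = (-131/200) / (-131/25) = 1/8
check: Δy/Fy = (-131/400) / (-131/50) = 1/8 ✓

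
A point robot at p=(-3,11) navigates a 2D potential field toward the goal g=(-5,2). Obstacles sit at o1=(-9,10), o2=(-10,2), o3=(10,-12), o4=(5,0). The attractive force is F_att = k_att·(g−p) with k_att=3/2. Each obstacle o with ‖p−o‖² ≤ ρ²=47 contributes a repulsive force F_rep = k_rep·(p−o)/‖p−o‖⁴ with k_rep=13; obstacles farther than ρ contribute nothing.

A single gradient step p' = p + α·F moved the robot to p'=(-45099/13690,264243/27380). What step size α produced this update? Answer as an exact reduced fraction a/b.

F_att = 3/2·(g−p) = 3/2·(-2,-9) = (-3.0000,-13.5000)
o1: d²=37 ≤ ρ²=47; F_rep = 13·(6,1)/37² = (0.0570,0.0095)
o2: d²=130 > ρ²=47 → inactive
o3: d²=698 > ρ²=47 → inactive
o4: d²=185 > ρ²=47 → inactive
F = F_att + ΣF_rep = (-2.9430,-13.4905)
Δp = p'−p = (-0.2943,-1.3491); α = Δx/Fx = (-4029/13690) / (-4029/1369) = 1/10
check: Δy/Fy = (-36937/27380) / (-36937/2738) = 1/10 ✓

α = 1/10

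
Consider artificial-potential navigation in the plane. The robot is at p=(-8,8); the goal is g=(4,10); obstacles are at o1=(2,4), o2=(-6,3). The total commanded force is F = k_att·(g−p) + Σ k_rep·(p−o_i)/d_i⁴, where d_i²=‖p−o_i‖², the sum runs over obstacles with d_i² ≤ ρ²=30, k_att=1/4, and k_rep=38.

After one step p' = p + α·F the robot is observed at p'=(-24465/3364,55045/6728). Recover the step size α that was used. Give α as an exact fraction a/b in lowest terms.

F_att = 1/4·(g−p) = 1/4·(12,2) = (3.0000,0.5000)
o1: d²=116 > ρ²=30 → inactive
o2: d²=29 ≤ ρ²=30; F_rep = 38·(-2,5)/29² = (-0.0904,0.2259)
F = F_att + ΣF_rep = (2.9096,0.7259)
Δp = p'−p = (0.7274,0.1815); α = Δx/Fx = (2447/3364) / (2447/841) = 1/4
check: Δy/Fy = (1221/6728) / (1221/1682) = 1/4 ✓

α = 1/4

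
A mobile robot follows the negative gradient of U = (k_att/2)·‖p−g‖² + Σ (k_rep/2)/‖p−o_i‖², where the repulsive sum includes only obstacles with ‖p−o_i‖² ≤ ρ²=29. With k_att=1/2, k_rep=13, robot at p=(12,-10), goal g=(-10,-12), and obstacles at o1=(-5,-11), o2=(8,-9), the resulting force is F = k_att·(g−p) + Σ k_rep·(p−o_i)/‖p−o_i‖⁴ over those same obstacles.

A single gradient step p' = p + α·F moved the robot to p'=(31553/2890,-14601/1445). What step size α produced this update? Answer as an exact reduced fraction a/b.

F_att = 1/2·(g−p) = 1/2·(-22,-2) = (-11.0000,-1.0000)
o1: d²=290 > ρ²=29 → inactive
o2: d²=17 ≤ ρ²=29; F_rep = 13·(4,-1)/17² = (0.1799,-0.0450)
F = F_att + ΣF_rep = (-10.8201,-1.0450)
Δp = p'−p = (-1.0820,-0.1045); α = Δx/Fx = (-3127/2890) / (-3127/289) = 1/10
check: Δy/Fy = (-151/1445) / (-302/289) = 1/10 ✓

α = 1/10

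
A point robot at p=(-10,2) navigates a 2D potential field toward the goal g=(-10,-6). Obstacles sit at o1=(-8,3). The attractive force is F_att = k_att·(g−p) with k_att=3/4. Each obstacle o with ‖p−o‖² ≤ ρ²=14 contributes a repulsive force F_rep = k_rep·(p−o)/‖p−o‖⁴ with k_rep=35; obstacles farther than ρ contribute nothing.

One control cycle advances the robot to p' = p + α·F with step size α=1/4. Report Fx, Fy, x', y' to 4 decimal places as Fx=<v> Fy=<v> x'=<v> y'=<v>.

F_att = 3/4·(g−p) = 3/4·(0,-8) = (0.0000,-6.0000)
o1: d²=5 ≤ ρ²=14; F_rep = 35·(-2,-1)/5² = (-2.8000,-1.4000)
F = F_att + ΣF_rep = (-2.8000,-7.4000)
p' = p + 1/4·F = (-10.7000,0.1500)

Fx=-2.8000 Fy=-7.4000 x'=-10.7000 y'=0.1500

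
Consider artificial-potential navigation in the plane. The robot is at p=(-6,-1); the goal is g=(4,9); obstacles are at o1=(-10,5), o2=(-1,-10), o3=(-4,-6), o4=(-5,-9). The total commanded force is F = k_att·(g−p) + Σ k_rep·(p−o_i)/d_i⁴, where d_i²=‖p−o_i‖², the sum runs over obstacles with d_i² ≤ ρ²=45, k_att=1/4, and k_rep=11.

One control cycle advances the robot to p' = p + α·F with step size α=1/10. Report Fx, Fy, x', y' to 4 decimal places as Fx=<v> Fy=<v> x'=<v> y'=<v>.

F_att = 1/4·(g−p) = 1/4·(10,10) = (2.5000,2.5000)
o1: d²=52 > ρ²=45 → inactive
o2: d²=106 > ρ²=45 → inactive
o3: d²=29 ≤ ρ²=45; F_rep = 11·(-2,5)/29² = (-0.0262,0.0654)
o4: d²=65 > ρ²=45 → inactive
F = F_att + ΣF_rep = (2.4738,2.5654)
p' = p + 1/10·F = (-5.7526,-0.7435)

Fx=2.4738 Fy=2.5654 x'=-5.7526 y'=-0.7435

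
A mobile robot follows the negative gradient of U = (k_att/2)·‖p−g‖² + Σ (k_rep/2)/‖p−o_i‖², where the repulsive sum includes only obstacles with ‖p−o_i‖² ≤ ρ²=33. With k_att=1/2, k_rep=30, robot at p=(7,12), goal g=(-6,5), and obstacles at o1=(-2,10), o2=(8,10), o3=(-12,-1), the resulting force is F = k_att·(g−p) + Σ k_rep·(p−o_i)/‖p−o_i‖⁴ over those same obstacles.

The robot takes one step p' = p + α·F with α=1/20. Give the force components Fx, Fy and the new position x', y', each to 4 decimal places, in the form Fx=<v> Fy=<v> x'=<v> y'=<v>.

Fx=-7.7000 Fy=-1.1000 x'=6.6150 y'=11.9450

F_att = 1/2·(g−p) = 1/2·(-13,-7) = (-6.5000,-3.5000)
o1: d²=85 > ρ²=33 → inactive
o2: d²=5 ≤ ρ²=33; F_rep = 30·(-1,2)/5² = (-1.2000,2.4000)
o3: d²=530 > ρ²=33 → inactive
F = F_att + ΣF_rep = (-7.7000,-1.1000)
p' = p + 1/20·F = (6.6150,11.9450)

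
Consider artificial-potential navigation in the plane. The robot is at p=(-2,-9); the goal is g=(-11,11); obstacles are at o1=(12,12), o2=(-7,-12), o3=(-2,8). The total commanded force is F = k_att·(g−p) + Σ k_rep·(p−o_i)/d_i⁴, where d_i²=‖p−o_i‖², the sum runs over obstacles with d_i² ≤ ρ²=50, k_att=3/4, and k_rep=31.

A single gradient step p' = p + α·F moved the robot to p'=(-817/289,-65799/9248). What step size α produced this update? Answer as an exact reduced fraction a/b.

F_att = 3/4·(g−p) = 3/4·(-9,20) = (-6.7500,15.0000)
o1: d²=637 > ρ²=50 → inactive
o2: d²=34 ≤ ρ²=50; F_rep = 31·(5,3)/34² = (0.1341,0.0804)
o3: d²=289 > ρ²=50 → inactive
F = F_att + ΣF_rep = (-6.6159,15.0804)
Δp = p'−p = (-0.8270,1.8851); α = Δx/Fx = (-239/289) / (-1912/289) = 1/8
check: Δy/Fy = (17433/9248) / (17433/1156) = 1/8 ✓

α = 1/8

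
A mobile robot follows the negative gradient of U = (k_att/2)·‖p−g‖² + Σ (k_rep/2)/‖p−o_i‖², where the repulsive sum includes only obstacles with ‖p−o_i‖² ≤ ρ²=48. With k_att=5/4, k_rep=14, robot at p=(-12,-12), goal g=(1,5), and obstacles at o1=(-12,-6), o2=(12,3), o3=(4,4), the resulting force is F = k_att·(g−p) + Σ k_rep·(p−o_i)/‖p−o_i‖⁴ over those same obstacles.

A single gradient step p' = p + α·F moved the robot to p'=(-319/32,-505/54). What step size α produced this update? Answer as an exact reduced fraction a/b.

F_att = 5/4·(g−p) = 5/4·(13,17) = (16.2500,21.2500)
o1: d²=36 ≤ ρ²=48; F_rep = 14·(0,-6)/36² = (0.0000,-0.0648)
o2: d²=801 > ρ²=48 → inactive
o3: d²=512 > ρ²=48 → inactive
F = F_att + ΣF_rep = (16.2500,21.1852)
Δp = p'−p = (2.0312,2.6481); α = Δx/Fx = (65/32) / (65/4) = 1/8
check: Δy/Fy = (143/54) / (572/27) = 1/8 ✓

α = 1/8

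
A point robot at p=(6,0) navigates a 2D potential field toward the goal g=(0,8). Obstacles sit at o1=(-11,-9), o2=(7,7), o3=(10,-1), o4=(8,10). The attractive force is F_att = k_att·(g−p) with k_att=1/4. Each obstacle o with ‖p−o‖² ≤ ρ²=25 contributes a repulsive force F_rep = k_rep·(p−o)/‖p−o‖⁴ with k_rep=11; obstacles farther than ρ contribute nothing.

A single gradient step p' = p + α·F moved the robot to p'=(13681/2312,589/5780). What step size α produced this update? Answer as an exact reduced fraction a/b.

F_att = 1/4·(g−p) = 1/4·(-6,8) = (-1.5000,2.0000)
o1: d²=370 > ρ²=25 → inactive
o2: d²=50 > ρ²=25 → inactive
o3: d²=17 ≤ ρ²=25; F_rep = 11·(-4,1)/17² = (-0.1522,0.0381)
o4: d²=104 > ρ²=25 → inactive
F = F_att + ΣF_rep = (-1.6522,2.0381)
Δp = p'−p = (-0.0826,0.1019); α = Δx/Fx = (-191/2312) / (-955/578) = 1/20
check: Δy/Fy = (589/5780) / (589/289) = 1/20 ✓

α = 1/20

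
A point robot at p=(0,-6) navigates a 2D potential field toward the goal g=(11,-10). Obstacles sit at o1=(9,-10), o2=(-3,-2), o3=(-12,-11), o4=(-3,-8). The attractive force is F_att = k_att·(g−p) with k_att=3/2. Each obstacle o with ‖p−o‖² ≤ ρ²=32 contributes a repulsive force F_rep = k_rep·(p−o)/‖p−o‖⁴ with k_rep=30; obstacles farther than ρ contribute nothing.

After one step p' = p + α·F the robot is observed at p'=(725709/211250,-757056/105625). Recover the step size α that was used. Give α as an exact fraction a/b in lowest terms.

α = 1/5

F_att = 3/2·(g−p) = 3/2·(11,-4) = (16.5000,-6.0000)
o1: d²=97 > ρ²=32 → inactive
o2: d²=25 ≤ ρ²=32; F_rep = 30·(3,-4)/25² = (0.1440,-0.1920)
o3: d²=169 > ρ²=32 → inactive
o4: d²=13 ≤ ρ²=32; F_rep = 30·(3,2)/13² = (0.5325,0.3550)
F = F_att + ΣF_rep = (17.1765,-5.8370)
Δp = p'−p = (3.4353,-1.1674); α = Δx/Fx = (725709/211250) / (725709/42250) = 1/5
check: Δy/Fy = (-123306/105625) / (-123306/21125) = 1/5 ✓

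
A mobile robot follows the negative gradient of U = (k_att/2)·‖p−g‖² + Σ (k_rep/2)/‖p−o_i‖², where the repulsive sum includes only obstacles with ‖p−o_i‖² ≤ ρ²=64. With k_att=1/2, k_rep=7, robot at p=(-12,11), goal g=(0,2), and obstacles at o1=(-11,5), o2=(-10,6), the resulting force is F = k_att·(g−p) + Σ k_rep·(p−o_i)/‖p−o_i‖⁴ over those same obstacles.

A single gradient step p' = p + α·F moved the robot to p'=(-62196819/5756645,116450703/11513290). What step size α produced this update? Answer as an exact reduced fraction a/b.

α = 1/5

F_att = 1/2·(g−p) = 1/2·(12,-9) = (6.0000,-4.5000)
o1: d²=37 ≤ ρ²=64; F_rep = 7·(-1,6)/37² = (-0.0051,0.0307)
o2: d²=29 ≤ ρ²=64; F_rep = 7·(-2,5)/29² = (-0.0166,0.0416)
F = F_att + ΣF_rep = (5.9782,-4.4277)
Δp = p'−p = (1.1956,-0.8855); α = Δx/Fx = (6882921/5756645) / (6882921/1151329) = 1/5
check: Δy/Fy = (-10195487/11513290) / (-10195487/2302658) = 1/5 ✓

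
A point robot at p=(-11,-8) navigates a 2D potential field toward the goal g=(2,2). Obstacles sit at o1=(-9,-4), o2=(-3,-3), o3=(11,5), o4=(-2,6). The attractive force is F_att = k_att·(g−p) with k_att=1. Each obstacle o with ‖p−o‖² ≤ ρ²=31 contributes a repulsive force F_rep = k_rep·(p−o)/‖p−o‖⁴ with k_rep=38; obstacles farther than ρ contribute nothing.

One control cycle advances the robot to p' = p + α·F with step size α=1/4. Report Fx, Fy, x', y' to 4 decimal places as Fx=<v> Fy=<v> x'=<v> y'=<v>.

Fx=12.8100 Fy=9.6200 x'=-7.7975 y'=-5.5950

F_att = 1·(g−p) = 1·(13,10) = (13.0000,10.0000)
o1: d²=20 ≤ ρ²=31; F_rep = 38·(-2,-4)/20² = (-0.1900,-0.3800)
o2: d²=89 > ρ²=31 → inactive
o3: d²=653 > ρ²=31 → inactive
o4: d²=277 > ρ²=31 → inactive
F = F_att + ΣF_rep = (12.8100,9.6200)
p' = p + 1/4·F = (-7.7975,-5.5950)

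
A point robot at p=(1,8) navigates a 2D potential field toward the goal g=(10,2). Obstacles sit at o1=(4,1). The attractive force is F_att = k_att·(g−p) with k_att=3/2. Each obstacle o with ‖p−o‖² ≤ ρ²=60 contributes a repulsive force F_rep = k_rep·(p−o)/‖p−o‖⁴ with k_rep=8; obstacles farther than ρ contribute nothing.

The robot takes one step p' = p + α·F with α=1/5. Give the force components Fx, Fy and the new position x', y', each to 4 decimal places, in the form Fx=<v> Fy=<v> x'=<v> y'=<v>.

F_att = 3/2·(g−p) = 3/2·(9,-6) = (13.5000,-9.0000)
o1: d²=58 ≤ ρ²=60; F_rep = 8·(-3,7)/58² = (-0.0071,0.0166)
F = F_att + ΣF_rep = (13.4929,-8.9834)
p' = p + 1/5·F = (3.6986,6.2033)

Fx=13.4929 Fy=-8.9834 x'=3.6986 y'=6.2033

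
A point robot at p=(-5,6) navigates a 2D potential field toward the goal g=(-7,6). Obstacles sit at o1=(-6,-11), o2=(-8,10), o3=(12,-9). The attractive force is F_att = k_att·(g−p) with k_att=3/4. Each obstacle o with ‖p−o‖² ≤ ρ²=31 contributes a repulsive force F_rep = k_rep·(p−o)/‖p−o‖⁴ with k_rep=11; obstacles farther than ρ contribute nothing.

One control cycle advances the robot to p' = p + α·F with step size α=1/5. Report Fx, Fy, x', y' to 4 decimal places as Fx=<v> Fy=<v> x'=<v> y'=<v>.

F_att = 3/4·(g−p) = 3/4·(-2,0) = (-1.5000,0.0000)
o1: d²=290 > ρ²=31 → inactive
o2: d²=25 ≤ ρ²=31; F_rep = 11·(3,-4)/25² = (0.0528,-0.0704)
o3: d²=514 > ρ²=31 → inactive
F = F_att + ΣF_rep = (-1.4472,-0.0704)
p' = p + 1/5·F = (-5.2894,5.9859)

Fx=-1.4472 Fy=-0.0704 x'=-5.2894 y'=5.9859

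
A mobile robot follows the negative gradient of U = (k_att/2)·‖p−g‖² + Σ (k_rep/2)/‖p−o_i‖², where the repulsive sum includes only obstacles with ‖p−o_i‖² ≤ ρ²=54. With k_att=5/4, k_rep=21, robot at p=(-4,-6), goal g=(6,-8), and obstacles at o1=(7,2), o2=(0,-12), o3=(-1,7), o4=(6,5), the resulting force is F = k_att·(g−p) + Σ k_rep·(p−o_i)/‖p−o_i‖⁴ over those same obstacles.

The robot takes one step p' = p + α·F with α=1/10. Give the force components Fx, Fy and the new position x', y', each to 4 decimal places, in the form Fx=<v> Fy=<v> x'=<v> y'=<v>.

Fx=12.4689 Fy=-2.4534 x'=-2.7531 y'=-6.2453

F_att = 5/4·(g−p) = 5/4·(10,-2) = (12.5000,-2.5000)
o1: d²=185 > ρ²=54 → inactive
o2: d²=52 ≤ ρ²=54; F_rep = 21·(-4,6)/52² = (-0.0311,0.0466)
o3: d²=178 > ρ²=54 → inactive
o4: d²=221 > ρ²=54 → inactive
F = F_att + ΣF_rep = (12.4689,-2.4534)
p' = p + 1/10·F = (-2.7531,-6.2453)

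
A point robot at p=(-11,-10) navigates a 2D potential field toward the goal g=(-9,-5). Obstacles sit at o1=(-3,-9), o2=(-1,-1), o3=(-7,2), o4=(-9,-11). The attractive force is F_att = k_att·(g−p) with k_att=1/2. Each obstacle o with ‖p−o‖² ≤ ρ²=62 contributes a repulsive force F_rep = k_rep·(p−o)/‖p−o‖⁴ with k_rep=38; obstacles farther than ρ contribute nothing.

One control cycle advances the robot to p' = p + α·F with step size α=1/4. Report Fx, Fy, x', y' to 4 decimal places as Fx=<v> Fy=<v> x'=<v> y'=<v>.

Fx=-2.0400 Fy=4.0200 x'=-11.5100 y'=-8.9950

F_att = 1/2·(g−p) = 1/2·(2,5) = (1.0000,2.5000)
o1: d²=65 > ρ²=62 → inactive
o2: d²=181 > ρ²=62 → inactive
o3: d²=160 > ρ²=62 → inactive
o4: d²=5 ≤ ρ²=62; F_rep = 38·(-2,1)/5² = (-3.0400,1.5200)
F = F_att + ΣF_rep = (-2.0400,4.0200)
p' = p + 1/4·F = (-11.5100,-8.9950)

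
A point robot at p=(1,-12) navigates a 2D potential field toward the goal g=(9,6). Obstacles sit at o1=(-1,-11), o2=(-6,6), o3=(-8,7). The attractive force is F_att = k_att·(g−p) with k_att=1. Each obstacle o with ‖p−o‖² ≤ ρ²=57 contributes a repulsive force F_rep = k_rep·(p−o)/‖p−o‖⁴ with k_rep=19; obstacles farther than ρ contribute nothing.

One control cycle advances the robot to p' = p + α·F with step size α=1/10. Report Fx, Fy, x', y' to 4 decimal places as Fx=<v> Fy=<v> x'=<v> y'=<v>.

F_att = 1·(g−p) = 1·(8,18) = (8.0000,18.0000)
o1: d²=5 ≤ ρ²=57; F_rep = 19·(2,-1)/5² = (1.5200,-0.7600)
o2: d²=373 > ρ²=57 → inactive
o3: d²=442 > ρ²=57 → inactive
F = F_att + ΣF_rep = (9.5200,17.2400)
p' = p + 1/10·F = (1.9520,-10.2760)

Fx=9.5200 Fy=17.2400 x'=1.9520 y'=-10.2760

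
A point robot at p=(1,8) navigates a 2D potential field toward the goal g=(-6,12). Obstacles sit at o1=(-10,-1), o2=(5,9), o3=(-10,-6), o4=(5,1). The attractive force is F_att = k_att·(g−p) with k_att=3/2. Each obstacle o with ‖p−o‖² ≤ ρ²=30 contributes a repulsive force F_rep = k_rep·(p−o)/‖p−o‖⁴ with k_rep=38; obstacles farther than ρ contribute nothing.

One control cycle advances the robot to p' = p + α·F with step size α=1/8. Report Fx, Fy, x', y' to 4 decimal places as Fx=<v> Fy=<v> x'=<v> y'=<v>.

F_att = 3/2·(g−p) = 3/2·(-7,4) = (-10.5000,6.0000)
o1: d²=202 > ρ²=30 → inactive
o2: d²=17 ≤ ρ²=30; F_rep = 38·(-4,-1)/17² = (-0.5260,-0.1315)
o3: d²=317 > ρ²=30 → inactive
o4: d²=65 > ρ²=30 → inactive
F = F_att + ΣF_rep = (-11.0260,5.8685)
p' = p + 1/8·F = (-0.3782,8.7336)

Fx=-11.0260 Fy=5.8685 x'=-0.3782 y'=8.7336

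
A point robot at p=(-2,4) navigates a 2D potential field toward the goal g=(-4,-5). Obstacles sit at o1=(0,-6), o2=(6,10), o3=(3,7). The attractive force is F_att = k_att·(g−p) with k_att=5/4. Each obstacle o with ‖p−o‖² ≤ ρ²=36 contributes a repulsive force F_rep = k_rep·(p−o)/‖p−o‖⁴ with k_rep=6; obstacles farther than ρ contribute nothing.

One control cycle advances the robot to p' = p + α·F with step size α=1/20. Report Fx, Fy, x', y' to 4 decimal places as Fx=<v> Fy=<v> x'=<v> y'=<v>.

Fx=-2.5260 Fy=-11.2656 x'=-2.1263 y'=3.4367

F_att = 5/4·(g−p) = 5/4·(-2,-9) = (-2.5000,-11.2500)
o1: d²=104 > ρ²=36 → inactive
o2: d²=100 > ρ²=36 → inactive
o3: d²=34 ≤ ρ²=36; F_rep = 6·(-5,-3)/34² = (-0.0260,-0.0156)
F = F_att + ΣF_rep = (-2.5260,-11.2656)
p' = p + 1/20·F = (-2.1263,3.4367)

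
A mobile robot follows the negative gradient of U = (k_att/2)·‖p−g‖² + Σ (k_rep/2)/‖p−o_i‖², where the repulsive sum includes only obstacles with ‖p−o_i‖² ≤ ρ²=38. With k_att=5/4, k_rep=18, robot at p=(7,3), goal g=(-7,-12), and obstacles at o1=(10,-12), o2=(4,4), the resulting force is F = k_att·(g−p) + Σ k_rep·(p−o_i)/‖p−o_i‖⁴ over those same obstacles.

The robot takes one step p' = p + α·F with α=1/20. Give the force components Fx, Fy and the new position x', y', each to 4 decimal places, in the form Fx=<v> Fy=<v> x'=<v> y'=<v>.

F_att = 5/4·(g−p) = 5/4·(-14,-15) = (-17.5000,-18.7500)
o1: d²=234 > ρ²=38 → inactive
o2: d²=10 ≤ ρ²=38; F_rep = 18·(3,-1)/10² = (0.5400,-0.1800)
F = F_att + ΣF_rep = (-16.9600,-18.9300)
p' = p + 1/20·F = (6.1520,2.0535)

Fx=-16.9600 Fy=-18.9300 x'=6.1520 y'=2.0535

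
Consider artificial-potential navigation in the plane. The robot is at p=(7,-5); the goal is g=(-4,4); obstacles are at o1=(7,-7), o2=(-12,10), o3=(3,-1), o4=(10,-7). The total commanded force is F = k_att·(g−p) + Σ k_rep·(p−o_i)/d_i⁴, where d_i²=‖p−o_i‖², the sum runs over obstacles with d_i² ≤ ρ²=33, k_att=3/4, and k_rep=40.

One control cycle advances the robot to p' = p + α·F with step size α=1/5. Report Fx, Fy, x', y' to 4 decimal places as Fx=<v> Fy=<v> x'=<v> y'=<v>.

F_att = 3/4·(g−p) = 3/4·(-11,9) = (-8.2500,6.7500)
o1: d²=4 ≤ ρ²=33; F_rep = 40·(0,2)/4² = (0.0000,5.0000)
o2: d²=586 > ρ²=33 → inactive
o3: d²=32 ≤ ρ²=33; F_rep = 40·(4,-4)/32² = (0.1562,-0.1562)
o4: d²=13 ≤ ρ²=33; F_rep = 40·(-3,2)/13² = (-0.7101,0.4734)
F = F_att + ΣF_rep = (-8.8038,12.0671)
p' = p + 1/5·F = (5.2392,-2.5866)

Fx=-8.8038 Fy=12.0671 x'=5.2392 y'=-2.5866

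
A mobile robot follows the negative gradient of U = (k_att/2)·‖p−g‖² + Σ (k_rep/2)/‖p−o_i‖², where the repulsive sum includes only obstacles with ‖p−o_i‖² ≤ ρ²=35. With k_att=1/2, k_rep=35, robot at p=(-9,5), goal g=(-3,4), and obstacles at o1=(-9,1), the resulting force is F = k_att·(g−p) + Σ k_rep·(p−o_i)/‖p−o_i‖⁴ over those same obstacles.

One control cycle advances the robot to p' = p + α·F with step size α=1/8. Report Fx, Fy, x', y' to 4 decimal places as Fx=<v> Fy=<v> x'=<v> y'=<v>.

Fx=3.0000 Fy=0.0469 x'=-8.6250 y'=5.0059

F_att = 1/2·(g−p) = 1/2·(6,-1) = (3.0000,-0.5000)
o1: d²=16 ≤ ρ²=35; F_rep = 35·(0,4)/16² = (0.0000,0.5469)
F = F_att + ΣF_rep = (3.0000,0.0469)
p' = p + 1/8·F = (-8.6250,5.0059)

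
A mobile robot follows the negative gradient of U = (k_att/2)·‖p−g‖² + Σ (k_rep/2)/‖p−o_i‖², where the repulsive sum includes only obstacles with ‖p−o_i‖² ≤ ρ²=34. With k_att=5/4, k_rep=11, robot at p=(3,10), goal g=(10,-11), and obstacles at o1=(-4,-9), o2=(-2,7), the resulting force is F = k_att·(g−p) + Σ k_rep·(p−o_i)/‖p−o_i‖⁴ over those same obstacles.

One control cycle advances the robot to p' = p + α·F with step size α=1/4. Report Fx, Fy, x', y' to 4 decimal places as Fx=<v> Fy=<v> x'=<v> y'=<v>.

Fx=8.7976 Fy=-26.2215 x'=5.1994 y'=3.4446

F_att = 5/4·(g−p) = 5/4·(7,-21) = (8.7500,-26.2500)
o1: d²=410 > ρ²=34 → inactive
o2: d²=34 ≤ ρ²=34; F_rep = 11·(5,3)/34² = (0.0476,0.0285)
F = F_att + ΣF_rep = (8.7976,-26.2215)
p' = p + 1/4·F = (5.1994,3.4446)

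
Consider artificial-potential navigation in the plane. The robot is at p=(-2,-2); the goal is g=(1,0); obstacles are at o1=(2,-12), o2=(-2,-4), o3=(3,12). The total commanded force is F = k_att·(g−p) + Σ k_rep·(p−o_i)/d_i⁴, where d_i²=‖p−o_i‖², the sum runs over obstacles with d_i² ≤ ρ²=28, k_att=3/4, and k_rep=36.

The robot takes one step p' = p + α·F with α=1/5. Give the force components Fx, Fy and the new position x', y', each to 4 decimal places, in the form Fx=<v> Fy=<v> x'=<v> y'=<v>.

Fx=2.2500 Fy=6.0000 x'=-1.5500 y'=-0.8000

F_att = 3/4·(g−p) = 3/4·(3,2) = (2.2500,1.5000)
o1: d²=116 > ρ²=28 → inactive
o2: d²=4 ≤ ρ²=28; F_rep = 36·(0,2)/4² = (0.0000,4.5000)
o3: d²=221 > ρ²=28 → inactive
F = F_att + ΣF_rep = (2.2500,6.0000)
p' = p + 1/5·F = (-1.5500,-0.8000)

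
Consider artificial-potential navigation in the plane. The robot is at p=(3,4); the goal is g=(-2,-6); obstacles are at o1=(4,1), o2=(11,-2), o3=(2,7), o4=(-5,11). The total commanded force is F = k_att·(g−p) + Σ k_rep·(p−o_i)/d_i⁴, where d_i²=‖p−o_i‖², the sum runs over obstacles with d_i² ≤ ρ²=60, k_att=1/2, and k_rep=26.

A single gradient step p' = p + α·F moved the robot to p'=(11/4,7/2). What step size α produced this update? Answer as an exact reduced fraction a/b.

F_att = 1/2·(g−p) = 1/2·(-5,-10) = (-2.5000,-5.0000)
o1: d²=10 ≤ ρ²=60; F_rep = 26·(-1,3)/10² = (-0.2600,0.7800)
o2: d²=100 > ρ²=60 → inactive
o3: d²=10 ≤ ρ²=60; F_rep = 26·(1,-3)/10² = (0.2600,-0.7800)
o4: d²=113 > ρ²=60 → inactive
F = F_att + ΣF_rep = (-2.5000,-5.0000)
Δp = p'−p = (-0.2500,-0.5000); α = Δx/Fx = (-1/4) / (-5/2) = 1/10
check: Δy/Fy = (-1/2) / (-5) = 1/10 ✓

α = 1/10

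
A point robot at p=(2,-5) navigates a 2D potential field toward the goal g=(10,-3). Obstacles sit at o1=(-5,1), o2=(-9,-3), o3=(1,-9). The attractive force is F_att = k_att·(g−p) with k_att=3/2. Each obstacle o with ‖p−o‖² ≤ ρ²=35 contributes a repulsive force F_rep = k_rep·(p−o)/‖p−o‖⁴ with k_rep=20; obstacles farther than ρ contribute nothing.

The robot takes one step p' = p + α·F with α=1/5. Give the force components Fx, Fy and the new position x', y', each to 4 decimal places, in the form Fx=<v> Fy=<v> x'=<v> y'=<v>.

Fx=12.0692 Fy=3.2768 x'=4.4138 y'=-4.3446

F_att = 3/2·(g−p) = 3/2·(8,2) = (12.0000,3.0000)
o1: d²=85 > ρ²=35 → inactive
o2: d²=125 > ρ²=35 → inactive
o3: d²=17 ≤ ρ²=35; F_rep = 20·(1,4)/17² = (0.0692,0.2768)
F = F_att + ΣF_rep = (12.0692,3.2768)
p' = p + 1/5·F = (4.4138,-4.3446)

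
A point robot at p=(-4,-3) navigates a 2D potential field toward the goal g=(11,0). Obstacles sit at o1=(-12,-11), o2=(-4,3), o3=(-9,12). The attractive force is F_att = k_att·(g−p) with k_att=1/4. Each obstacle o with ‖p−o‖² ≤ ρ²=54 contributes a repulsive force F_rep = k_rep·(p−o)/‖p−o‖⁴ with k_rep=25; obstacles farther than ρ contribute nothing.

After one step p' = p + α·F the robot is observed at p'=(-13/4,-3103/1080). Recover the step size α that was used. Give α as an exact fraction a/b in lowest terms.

F_att = 1/4·(g−p) = 1/4·(15,3) = (3.7500,0.7500)
o1: d²=128 > ρ²=54 → inactive
o2: d²=36 ≤ ρ²=54; F_rep = 25·(0,-6)/36² = (0.0000,-0.1157)
o3: d²=250 > ρ²=54 → inactive
F = F_att + ΣF_rep = (3.7500,0.6343)
Δp = p'−p = (0.7500,0.1269); α = Δx/Fx = (3/4) / (15/4) = 1/5
check: Δy/Fy = (137/1080) / (137/216) = 1/5 ✓

α = 1/5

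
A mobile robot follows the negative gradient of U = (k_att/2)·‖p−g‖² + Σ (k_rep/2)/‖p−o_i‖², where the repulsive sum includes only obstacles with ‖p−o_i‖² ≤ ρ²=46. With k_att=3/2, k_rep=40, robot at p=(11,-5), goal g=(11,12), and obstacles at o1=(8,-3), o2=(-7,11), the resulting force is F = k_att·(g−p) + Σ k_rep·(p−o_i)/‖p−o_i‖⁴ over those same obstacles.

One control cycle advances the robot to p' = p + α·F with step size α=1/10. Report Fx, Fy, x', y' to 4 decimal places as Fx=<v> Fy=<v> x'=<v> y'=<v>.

F_att = 3/2·(g−p) = 3/2·(0,17) = (0.0000,25.5000)
o1: d²=13 ≤ ρ²=46; F_rep = 40·(3,-2)/13² = (0.7101,-0.4734)
o2: d²=580 > ρ²=46 → inactive
F = F_att + ΣF_rep = (0.7101,25.0266)
p' = p + 1/10·F = (11.0710,-2.4973)

Fx=0.7101 Fy=25.0266 x'=11.0710 y'=-2.4973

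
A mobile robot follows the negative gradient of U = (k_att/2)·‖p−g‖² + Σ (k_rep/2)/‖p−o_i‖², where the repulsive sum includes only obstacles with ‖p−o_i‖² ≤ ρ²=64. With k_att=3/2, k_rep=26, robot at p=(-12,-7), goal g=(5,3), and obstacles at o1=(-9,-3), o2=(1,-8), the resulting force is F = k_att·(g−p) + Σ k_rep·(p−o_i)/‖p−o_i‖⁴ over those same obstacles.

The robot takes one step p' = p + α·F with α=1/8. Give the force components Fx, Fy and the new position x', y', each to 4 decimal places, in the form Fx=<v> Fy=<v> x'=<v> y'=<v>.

Fx=25.3752 Fy=14.8336 x'=-8.8281 y'=-5.1458

F_att = 3/2·(g−p) = 3/2·(17,10) = (25.5000,15.0000)
o1: d²=25 ≤ ρ²=64; F_rep = 26·(-3,-4)/25² = (-0.1248,-0.1664)
o2: d²=170 > ρ²=64 → inactive
F = F_att + ΣF_rep = (25.3752,14.8336)
p' = p + 1/8·F = (-8.8281,-5.1458)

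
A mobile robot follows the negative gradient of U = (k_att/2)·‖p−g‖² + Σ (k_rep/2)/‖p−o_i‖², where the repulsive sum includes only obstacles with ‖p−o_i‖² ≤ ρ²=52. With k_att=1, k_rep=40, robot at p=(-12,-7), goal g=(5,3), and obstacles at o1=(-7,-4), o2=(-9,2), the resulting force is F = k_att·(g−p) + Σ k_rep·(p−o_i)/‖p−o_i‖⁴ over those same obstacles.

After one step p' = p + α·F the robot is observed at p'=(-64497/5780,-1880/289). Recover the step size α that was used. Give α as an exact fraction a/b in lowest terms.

α = 1/20

F_att = 1·(g−p) = 1·(17,10) = (17.0000,10.0000)
o1: d²=34 ≤ ρ²=52; F_rep = 40·(-5,-3)/34² = (-0.1730,-0.1038)
o2: d²=90 > ρ²=52 → inactive
F = F_att + ΣF_rep = (16.8270,9.8962)
Δp = p'−p = (0.8413,0.4948); α = Δx/Fx = (4863/5780) / (4863/289) = 1/20
check: Δy/Fy = (143/289) / (2860/289) = 1/20 ✓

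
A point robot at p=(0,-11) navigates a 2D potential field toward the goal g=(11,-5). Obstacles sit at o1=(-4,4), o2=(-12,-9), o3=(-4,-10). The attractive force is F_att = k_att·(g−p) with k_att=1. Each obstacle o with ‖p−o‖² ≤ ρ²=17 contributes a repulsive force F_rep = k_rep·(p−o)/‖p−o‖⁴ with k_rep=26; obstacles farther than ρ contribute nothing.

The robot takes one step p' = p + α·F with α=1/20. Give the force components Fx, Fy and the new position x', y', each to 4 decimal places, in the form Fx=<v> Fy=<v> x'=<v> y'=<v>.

F_att = 1·(g−p) = 1·(11,6) = (11.0000,6.0000)
o1: d²=241 > ρ²=17 → inactive
o2: d²=148 > ρ²=17 → inactive
o3: d²=17 ≤ ρ²=17; F_rep = 26·(4,-1)/17² = (0.3599,-0.0900)
F = F_att + ΣF_rep = (11.3599,5.9100)
p' = p + 1/20·F = (0.5680,-10.7045)

Fx=11.3599 Fy=5.9100 x'=0.5680 y'=-10.7045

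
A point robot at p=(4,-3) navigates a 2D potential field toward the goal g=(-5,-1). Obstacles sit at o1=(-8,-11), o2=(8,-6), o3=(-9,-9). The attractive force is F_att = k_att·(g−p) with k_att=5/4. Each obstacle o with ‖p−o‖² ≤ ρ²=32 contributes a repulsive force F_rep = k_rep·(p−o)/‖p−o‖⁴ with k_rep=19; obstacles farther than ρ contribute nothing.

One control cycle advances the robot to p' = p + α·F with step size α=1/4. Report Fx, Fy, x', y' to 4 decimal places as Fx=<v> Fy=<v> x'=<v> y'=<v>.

Fx=-11.3716 Fy=2.5912 x'=1.1571 y'=-2.3522

F_att = 5/4·(g−p) = 5/4·(-9,2) = (-11.2500,2.5000)
o1: d²=208 > ρ²=32 → inactive
o2: d²=25 ≤ ρ²=32; F_rep = 19·(-4,3)/25² = (-0.1216,0.0912)
o3: d²=205 > ρ²=32 → inactive
F = F_att + ΣF_rep = (-11.3716,2.5912)
p' = p + 1/4·F = (1.1571,-2.3522)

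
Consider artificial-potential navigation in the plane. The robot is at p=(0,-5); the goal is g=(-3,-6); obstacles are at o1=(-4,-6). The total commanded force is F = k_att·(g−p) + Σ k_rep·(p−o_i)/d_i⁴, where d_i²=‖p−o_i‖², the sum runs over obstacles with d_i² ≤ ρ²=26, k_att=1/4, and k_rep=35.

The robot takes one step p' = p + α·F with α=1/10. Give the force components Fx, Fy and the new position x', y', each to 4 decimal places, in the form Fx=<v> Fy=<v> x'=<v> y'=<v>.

F_att = 1/4·(g−p) = 1/4·(-3,-1) = (-0.7500,-0.2500)
o1: d²=17 ≤ ρ²=26; F_rep = 35·(4,1)/17² = (0.4844,0.1211)
F = F_att + ΣF_rep = (-0.2656,-0.1289)
p' = p + 1/10·F = (-0.0266,-5.0129)

Fx=-0.2656 Fy=-0.1289 x'=-0.0266 y'=-5.0129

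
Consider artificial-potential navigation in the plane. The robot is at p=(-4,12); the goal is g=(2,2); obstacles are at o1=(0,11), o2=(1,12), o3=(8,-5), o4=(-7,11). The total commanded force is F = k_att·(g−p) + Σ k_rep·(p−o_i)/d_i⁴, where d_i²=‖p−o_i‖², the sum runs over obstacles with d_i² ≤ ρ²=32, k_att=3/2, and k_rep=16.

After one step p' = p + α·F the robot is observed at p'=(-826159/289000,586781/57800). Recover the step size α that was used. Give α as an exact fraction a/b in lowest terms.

F_att = 3/2·(g−p) = 3/2·(6,-10) = (9.0000,-15.0000)
o1: d²=17 ≤ ρ²=32; F_rep = 16·(-4,1)/17² = (-0.2215,0.0554)
o2: d²=25 ≤ ρ²=32; F_rep = 16·(-5,0)/25² = (-0.1280,0.0000)
o3: d²=433 > ρ²=32 → inactive
o4: d²=10 ≤ ρ²=32; F_rep = 16·(3,1)/10² = (0.4800,0.1600)
F = F_att + ΣF_rep = (9.1305,-14.7846)
Δp = p'−p = (1.1413,-1.8481); α = Δx/Fx = (329841/289000) / (329841/36125) = 1/8
check: Δy/Fy = (-106819/57800) / (-106819/7225) = 1/8 ✓

α = 1/8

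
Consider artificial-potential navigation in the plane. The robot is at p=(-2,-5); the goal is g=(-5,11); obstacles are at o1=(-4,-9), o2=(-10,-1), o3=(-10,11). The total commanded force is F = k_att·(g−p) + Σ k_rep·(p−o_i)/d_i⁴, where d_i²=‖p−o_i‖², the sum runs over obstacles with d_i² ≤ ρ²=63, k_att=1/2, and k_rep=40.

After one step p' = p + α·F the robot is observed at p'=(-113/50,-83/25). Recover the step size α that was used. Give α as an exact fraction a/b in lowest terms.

F_att = 1/2·(g−p) = 1/2·(-3,16) = (-1.5000,8.0000)
o1: d²=20 ≤ ρ²=63; F_rep = 40·(2,4)/20² = (0.2000,0.4000)
o2: d²=80 > ρ²=63 → inactive
o3: d²=320 > ρ²=63 → inactive
F = F_att + ΣF_rep = (-1.3000,8.4000)
Δp = p'−p = (-0.2600,1.6800); α = Δx/Fx = (-13/50) / (-13/10) = 1/5
check: Δy/Fy = (42/25) / (42/5) = 1/5 ✓

α = 1/5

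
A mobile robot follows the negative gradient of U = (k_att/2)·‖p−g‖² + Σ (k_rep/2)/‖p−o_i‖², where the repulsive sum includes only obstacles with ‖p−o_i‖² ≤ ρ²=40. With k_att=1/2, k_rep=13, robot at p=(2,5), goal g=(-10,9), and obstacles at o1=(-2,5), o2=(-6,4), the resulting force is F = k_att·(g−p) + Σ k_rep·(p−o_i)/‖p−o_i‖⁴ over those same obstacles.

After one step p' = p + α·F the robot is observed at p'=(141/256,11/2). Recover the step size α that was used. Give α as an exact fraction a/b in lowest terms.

F_att = 1/2·(g−p) = 1/2·(-12,4) = (-6.0000,2.0000)
o1: d²=16 ≤ ρ²=40; F_rep = 13·(4,0)/16² = (0.2031,0.0000)
o2: d²=65 > ρ²=40 → inactive
F = F_att + ΣF_rep = (-5.7969,2.0000)
Δp = p'−p = (-1.4492,0.5000); α = Δx/Fx = (-371/256) / (-371/64) = 1/4
check: Δy/Fy = (1/2) / (2) = 1/4 ✓

α = 1/4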